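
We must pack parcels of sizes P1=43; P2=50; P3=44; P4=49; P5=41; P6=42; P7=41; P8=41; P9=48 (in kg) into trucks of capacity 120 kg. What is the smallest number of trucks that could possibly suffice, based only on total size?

4

Total size = 43 + 50 + 44 + 49 + 41 + 42 + 41 + 41 + 48 = 399 kg.
⌈399 / 120⌉ = 4.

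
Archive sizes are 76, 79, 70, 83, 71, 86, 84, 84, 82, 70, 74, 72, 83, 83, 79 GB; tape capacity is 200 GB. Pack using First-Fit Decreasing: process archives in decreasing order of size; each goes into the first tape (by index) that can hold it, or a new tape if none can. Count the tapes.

8

Sorted descending: 86, 84, 84, 83, 83, 83, 82, 79, 79, 76, 74, 72, 71, 70, 70.
Put 86 GB in tape 1; 114 GB remain.
Put 84 GB in tape 1; 30 GB remain.
Put 84 GB in tape 2; 116 GB remain.
Put 83 GB in tape 2; 33 GB remain.
Put 83 GB in tape 3; 117 GB remain.
Put 83 GB in tape 3; 34 GB remain.
Put 82 GB in tape 4; 118 GB remain.
Put 79 GB in tape 4; 39 GB remain.
Put 79 GB in tape 5; 121 GB remain.
Put 76 GB in tape 5; 45 GB remain.
Put 74 GB in tape 6; 126 GB remain.
Put 72 GB in tape 6; 54 GB remain.
Put 71 GB in tape 7; 129 GB remain.
Put 70 GB in tape 7; 59 GB remain.
Put 70 GB in tape 8; 130 GB remain.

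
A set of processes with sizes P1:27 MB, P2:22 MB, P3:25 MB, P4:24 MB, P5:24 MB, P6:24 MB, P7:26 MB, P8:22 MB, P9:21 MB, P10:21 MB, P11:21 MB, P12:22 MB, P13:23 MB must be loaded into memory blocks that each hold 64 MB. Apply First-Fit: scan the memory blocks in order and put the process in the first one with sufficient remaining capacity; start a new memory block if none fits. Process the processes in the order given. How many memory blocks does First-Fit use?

Put P1 (27 MB) in memory block 1; 37 MB remain.
Put P2 (22 MB) in memory block 1; 15 MB remain.
Put P3 (25 MB) in memory block 2; 39 MB remain.
Put P4 (24 MB) in memory block 2; 15 MB remain.
Put P5 (24 MB) in memory block 3; 40 MB remain.
Put P6 (24 MB) in memory block 3; 16 MB remain.
Put P7 (26 MB) in memory block 4; 38 MB remain.
Put P8 (22 MB) in memory block 4; 16 MB remain.
Put P9 (21 MB) in memory block 5; 43 MB remain.
Put P10 (21 MB) in memory block 5; 22 MB remain.
Put P11 (21 MB) in memory block 5; 1 MB remain.
Put P12 (22 MB) in memory block 6; 42 MB remain.
Put P13 (23 MB) in memory block 6; 19 MB remain.
Final memory blocks: [27,22] [25,24] [24,24] [26,22] [21,21,21] [22,23].

6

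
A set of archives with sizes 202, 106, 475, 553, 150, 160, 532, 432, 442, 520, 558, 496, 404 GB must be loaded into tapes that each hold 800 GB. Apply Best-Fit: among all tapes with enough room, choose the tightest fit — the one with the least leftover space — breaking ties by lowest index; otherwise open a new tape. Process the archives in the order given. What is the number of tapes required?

202 GB → tape 1 (remaining 598 GB)
106 GB → tape 1 (remaining 492 GB)
475 GB → tape 1 (remaining 17 GB)
553 GB → tape 2 (remaining 247 GB)
150 GB → tape 2 (remaining 97 GB)
160 GB → tape 3 (remaining 640 GB)
532 GB → tape 3 (remaining 108 GB)
432 GB → tape 4 (remaining 368 GB)
442 GB → tape 5 (remaining 358 GB)
520 GB → tape 6 (remaining 280 GB)
558 GB → tape 7 (remaining 242 GB)
496 GB → tape 8 (remaining 304 GB)
404 GB → tape 9 (remaining 396 GB)
Final tapes: [202,106,475] [553,150] [160,532] [432] [442] [520] [558] [496] [404].

9 tapes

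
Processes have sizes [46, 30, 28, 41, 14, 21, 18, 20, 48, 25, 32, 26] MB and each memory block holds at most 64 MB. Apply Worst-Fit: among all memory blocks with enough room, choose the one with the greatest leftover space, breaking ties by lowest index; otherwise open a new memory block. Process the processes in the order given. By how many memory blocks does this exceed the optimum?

1

Worst-Fit: [46] [30,28] [41,14] [21,18,20] [48] [25,32] [26] → 7 memory blocks.
Total size 349 MB; any packing needs at least ⌈349/64⌉ = 6 memory blocks.
An optimal packing achieves that bound: [48,14] [46,18] [41,21] [32,30] [28,26] [25,20] → 6 memory blocks.
Excess: 7 − 6 = 1.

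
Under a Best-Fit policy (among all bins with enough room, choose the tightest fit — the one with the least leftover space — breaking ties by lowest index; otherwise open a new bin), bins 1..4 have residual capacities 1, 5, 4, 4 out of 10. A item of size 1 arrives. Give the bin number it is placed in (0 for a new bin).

Bins with room: bin 1 (1), bin 2 (5), bin 3 (4), bin 4 (4).
Tightest fit is bin 1 with 1 free.

1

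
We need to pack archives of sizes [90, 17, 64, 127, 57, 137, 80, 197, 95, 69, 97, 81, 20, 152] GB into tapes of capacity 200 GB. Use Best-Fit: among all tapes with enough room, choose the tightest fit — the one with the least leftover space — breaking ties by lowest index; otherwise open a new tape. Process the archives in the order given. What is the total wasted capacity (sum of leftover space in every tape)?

Put 90 GB in tape 1; 110 GB remain.
Put 17 GB in tape 1; 93 GB remain.
Put 64 GB in tape 1; 29 GB remain.
Put 127 GB in tape 2; 73 GB remain.
Put 57 GB in tape 2; 16 GB remain.
Put 137 GB in tape 3; 63 GB remain.
Put 80 GB in tape 4; 120 GB remain.
Put 197 GB in tape 5; 3 GB remain.
Put 95 GB in tape 4; 25 GB remain.
Put 69 GB in tape 6; 131 GB remain.
Put 97 GB in tape 6; 34 GB remain.
Put 81 GB in tape 7; 119 GB remain.
Put 20 GB in tape 4; 5 GB remain.
Put 152 GB in tape 8; 48 GB remain.
8 tapes × 200 GB = 1600 GB; used 1283 GB; unused 317 GB.

317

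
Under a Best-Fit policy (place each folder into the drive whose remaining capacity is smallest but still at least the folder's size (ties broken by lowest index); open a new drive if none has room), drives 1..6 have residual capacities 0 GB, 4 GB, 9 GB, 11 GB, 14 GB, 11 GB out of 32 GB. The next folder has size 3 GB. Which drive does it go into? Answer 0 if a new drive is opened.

2

Drives with room: drive 2 (4 GB), drive 3 (9 GB), drive 4 (11 GB), drive 5 (14 GB), drive 6 (11 GB).
Tightest fit is drive 2 with 4 GB free.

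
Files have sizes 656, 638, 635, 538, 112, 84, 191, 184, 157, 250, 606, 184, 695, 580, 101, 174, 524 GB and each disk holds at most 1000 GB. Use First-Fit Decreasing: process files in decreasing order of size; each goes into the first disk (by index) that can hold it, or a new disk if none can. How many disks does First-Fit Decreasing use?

8

Sorted descending: 695, 656, 638, 635, 606, 580, 538, 524, 250, 191, 184, 184, 174, 157, 112, 101, 84.
Put 695 GB in disk 1; 305 GB remain.
Put 656 GB in disk 2; 344 GB remain.
Put 638 GB in disk 3; 362 GB remain.
Put 635 GB in disk 4; 365 GB remain.
Put 606 GB in disk 5; 394 GB remain.
Put 580 GB in disk 6; 420 GB remain.
Put 538 GB in disk 7; 462 GB remain.
Put 524 GB in disk 8; 476 GB remain.
Put 250 GB in disk 1; 55 GB remain.
Put 191 GB in disk 2; 153 GB remain.
Put 184 GB in disk 3; 178 GB remain.
Put 184 GB in disk 4; 181 GB remain.
Put 174 GB in disk 3; 4 GB remain.
Put 157 GB in disk 4; 24 GB remain.
Put 112 GB in disk 2; 41 GB remain.
Put 101 GB in disk 5; 293 GB remain.
Put 84 GB in disk 5; 209 GB remain.
Final disks: [695,250] [656,191,112] [638,184,174] [635,184,157] [606,101,84] [580] [538] [524].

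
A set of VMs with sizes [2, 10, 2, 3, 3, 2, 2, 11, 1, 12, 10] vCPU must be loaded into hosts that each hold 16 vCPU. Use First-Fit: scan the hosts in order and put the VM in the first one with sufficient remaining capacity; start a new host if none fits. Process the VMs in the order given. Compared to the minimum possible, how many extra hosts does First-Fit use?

First-Fit: [2,10,2,2] [3,3,2,1] [11] [12] [10] → 5 hosts.
Total size 58 vCPU; any packing needs at least ⌈58/16⌉ = 4 hosts.
An optimal packing achieves that bound: [12,3,1] [11,3,2] [10,2,2,2] [10] → 4 hosts.
Excess: 5 − 4 = 1.

1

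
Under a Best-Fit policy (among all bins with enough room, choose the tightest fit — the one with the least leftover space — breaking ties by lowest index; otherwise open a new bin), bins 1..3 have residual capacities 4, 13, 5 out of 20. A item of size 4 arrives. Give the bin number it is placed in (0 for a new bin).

1

Bins with room: bin 1 (4), bin 2 (13), bin 3 (5).
Tightest fit is bin 1 with 4 free.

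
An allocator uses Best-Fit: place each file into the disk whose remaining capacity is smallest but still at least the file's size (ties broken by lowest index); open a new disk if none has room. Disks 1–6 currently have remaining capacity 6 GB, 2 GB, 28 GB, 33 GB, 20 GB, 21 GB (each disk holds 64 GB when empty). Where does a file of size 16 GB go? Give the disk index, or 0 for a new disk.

Disks with room: disk 3 (28 GB), disk 4 (33 GB), disk 5 (20 GB), disk 6 (21 GB).
Tightest fit is disk 5 with 20 GB free.

5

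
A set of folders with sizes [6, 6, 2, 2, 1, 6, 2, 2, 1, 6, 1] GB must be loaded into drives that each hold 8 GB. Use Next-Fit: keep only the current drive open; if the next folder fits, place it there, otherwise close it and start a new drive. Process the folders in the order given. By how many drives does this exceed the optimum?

1

Next-Fit: [6] [6,2] [2,1] [6,2] [2,1] [6,1] → 6 drives.
Total size 35 GB; any packing needs at least ⌈35/8⌉ = 5 drives.
An optimal packing achieves that bound: [6,2] [6,2] [6,2] [6,2] [1,1,1] → 5 drives.
Excess: 6 − 5 = 1.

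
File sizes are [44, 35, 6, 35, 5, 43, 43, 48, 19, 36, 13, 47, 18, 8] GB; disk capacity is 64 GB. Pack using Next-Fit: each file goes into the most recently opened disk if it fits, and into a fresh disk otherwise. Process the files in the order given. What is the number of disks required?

disk 1: place 44 GB, 20 GB left
disk 2: place 35 GB, 29 GB left
disk 2: place 6 GB, 23 GB left
disk 3: place 35 GB, 29 GB left
disk 3: place 5 GB, 24 GB left
disk 4: place 43 GB, 21 GB left
disk 5: place 43 GB, 21 GB left
disk 6: place 48 GB, 16 GB left
disk 7: place 19 GB, 45 GB left
disk 7: place 36 GB, 9 GB left
disk 8: place 13 GB, 51 GB left
disk 8: place 47 GB, 4 GB left
disk 9: place 18 GB, 46 GB left
disk 9: place 8 GB, 38 GB left
Final disks: [44] [35,6] [35,5] [43] [43] [48] [19,36] [13,47] [18,8].

9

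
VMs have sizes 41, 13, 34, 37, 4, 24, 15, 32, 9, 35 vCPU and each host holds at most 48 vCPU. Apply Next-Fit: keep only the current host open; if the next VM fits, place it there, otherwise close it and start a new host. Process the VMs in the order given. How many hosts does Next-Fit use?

6

41 vCPU → host 1 (remaining 7 vCPU)
13 vCPU → host 2 (remaining 35 vCPU)
34 vCPU → host 2 (remaining 1 vCPU)
37 vCPU → host 3 (remaining 11 vCPU)
4 vCPU → host 3 (remaining 7 vCPU)
24 vCPU → host 4 (remaining 24 vCPU)
15 vCPU → host 4 (remaining 9 vCPU)
32 vCPU → host 5 (remaining 16 vCPU)
9 vCPU → host 5 (remaining 7 vCPU)
35 vCPU → host 6 (remaining 13 vCPU)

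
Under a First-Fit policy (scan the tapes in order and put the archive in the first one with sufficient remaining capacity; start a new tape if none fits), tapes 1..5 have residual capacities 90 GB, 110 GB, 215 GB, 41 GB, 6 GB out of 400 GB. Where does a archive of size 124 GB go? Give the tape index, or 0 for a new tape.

Tapes with room: tape 3 (215 GB).
The first with room is tape 3.

3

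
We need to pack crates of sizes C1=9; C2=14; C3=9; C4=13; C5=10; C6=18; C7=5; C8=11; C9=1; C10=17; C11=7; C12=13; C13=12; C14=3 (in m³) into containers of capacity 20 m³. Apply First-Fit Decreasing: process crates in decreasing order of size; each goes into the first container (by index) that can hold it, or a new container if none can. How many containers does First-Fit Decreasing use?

Sorted descending: 18, 17, 14, 13, 13, 12, 11, 10, 9, 9, 7, 5, 3, 1.
18 m³ → container 1 (remaining 2 m³)
17 m³ → container 2 (remaining 3 m³)
14 m³ → container 3 (remaining 6 m³)
13 m³ → container 4 (remaining 7 m³)
13 m³ → container 5 (remaining 7 m³)
12 m³ → container 6 (remaining 8 m³)
11 m³ → container 7 (remaining 9 m³)
10 m³ → container 8 (remaining 10 m³)
9 m³ → container 7 (remaining 0 m³)
9 m³ → container 8 (remaining 1 m³)
7 m³ → container 4 (remaining 0 m³)
5 m³ → container 3 (remaining 1 m³)
3 m³ → container 2 (remaining 0 m³)
1 m³ → container 1 (remaining 1 m³)

8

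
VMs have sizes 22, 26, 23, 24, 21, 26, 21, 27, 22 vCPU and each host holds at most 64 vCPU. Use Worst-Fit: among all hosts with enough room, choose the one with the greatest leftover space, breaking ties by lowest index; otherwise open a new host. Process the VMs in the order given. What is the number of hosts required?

22 vCPU → host 1 (remaining 42 vCPU)
26 vCPU → host 1 (remaining 16 vCPU)
23 vCPU → host 2 (remaining 41 vCPU)
24 vCPU → host 2 (remaining 17 vCPU)
21 vCPU → host 3 (remaining 43 vCPU)
26 vCPU → host 3 (remaining 17 vCPU)
21 vCPU → host 4 (remaining 43 vCPU)
27 vCPU → host 4 (remaining 16 vCPU)
22 vCPU → host 5 (remaining 42 vCPU)
Final hosts: [22,26] [23,24] [21,26] [21,27] [22].

5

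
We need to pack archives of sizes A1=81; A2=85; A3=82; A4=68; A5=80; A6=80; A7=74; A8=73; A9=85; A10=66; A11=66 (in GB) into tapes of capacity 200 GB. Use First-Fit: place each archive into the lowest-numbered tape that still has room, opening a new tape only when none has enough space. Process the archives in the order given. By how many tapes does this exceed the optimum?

1

First-Fit: [81,85] [82,68] [80,80] [74,73] [85,66] [66] → 6 tapes.
Total size 840 GB; any packing needs at least ⌈840/200⌉ = 5 tapes.
An optimal packing achieves that bound: [85,85] [82,81] [80,80] [74,73] [68,66,66] → 5 tapes.
Excess: 6 − 5 = 1.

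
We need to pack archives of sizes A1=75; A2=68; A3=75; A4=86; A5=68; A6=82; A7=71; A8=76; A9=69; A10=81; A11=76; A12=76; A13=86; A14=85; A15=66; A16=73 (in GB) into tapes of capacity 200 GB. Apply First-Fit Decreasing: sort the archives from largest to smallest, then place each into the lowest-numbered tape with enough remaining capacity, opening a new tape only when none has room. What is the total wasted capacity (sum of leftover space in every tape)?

Sorted descending: 86, 86, 85, 82, 81, 76, 76, 76, 75, 75, 73, 71, 69, 68, 68, 66.
86 GB → tape 1 (remaining 114 GB)
86 GB → tape 1 (remaining 28 GB)
85 GB → tape 2 (remaining 115 GB)
82 GB → tape 2 (remaining 33 GB)
81 GB → tape 3 (remaining 119 GB)
76 GB → tape 3 (remaining 43 GB)
76 GB → tape 4 (remaining 124 GB)
76 GB → tape 4 (remaining 48 GB)
75 GB → tape 5 (remaining 125 GB)
75 GB → tape 5 (remaining 50 GB)
73 GB → tape 6 (remaining 127 GB)
71 GB → tape 6 (remaining 56 GB)
69 GB → tape 7 (remaining 131 GB)
68 GB → tape 7 (remaining 63 GB)
68 GB → tape 8 (remaining 132 GB)
66 GB → tape 8 (remaining 66 GB)
8 tapes × 200 GB = 1600 GB; used 1213 GB; unused 387 GB.

387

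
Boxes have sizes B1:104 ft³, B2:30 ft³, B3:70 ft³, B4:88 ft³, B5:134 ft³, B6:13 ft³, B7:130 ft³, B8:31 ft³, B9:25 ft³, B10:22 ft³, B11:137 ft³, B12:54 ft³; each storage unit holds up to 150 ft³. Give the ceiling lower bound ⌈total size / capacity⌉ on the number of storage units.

6

Total size = 104 + 30 + 70 + 88 + 134 + 13 + 130 + 31 + 25 + 22 + 137 + 54 = 838 ft³.
⌈838 / 150⌉ = 6.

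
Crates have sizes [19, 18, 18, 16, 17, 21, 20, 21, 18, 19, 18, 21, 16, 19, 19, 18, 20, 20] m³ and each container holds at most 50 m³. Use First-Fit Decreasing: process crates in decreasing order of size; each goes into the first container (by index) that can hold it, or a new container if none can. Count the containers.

Sorted descending: 21, 21, 21, 20, 20, 20, 19, 19, 19, 19, 18, 18, 18, 18, 18, 17, 16, 16.
Put 21 m³ in container 1; 29 m³ remain.
Put 21 m³ in container 1; 8 m³ remain.
Put 21 m³ in container 2; 29 m³ remain.
Put 20 m³ in container 2; 9 m³ remain.
Put 20 m³ in container 3; 30 m³ remain.
Put 20 m³ in container 3; 10 m³ remain.
Put 19 m³ in container 4; 31 m³ remain.
Put 19 m³ in container 4; 12 m³ remain.
Put 19 m³ in container 5; 31 m³ remain.
Put 19 m³ in container 5; 12 m³ remain.
Put 18 m³ in container 6; 32 m³ remain.
Put 18 m³ in container 6; 14 m³ remain.
Put 18 m³ in container 7; 32 m³ remain.
Put 18 m³ in container 7; 14 m³ remain.
Put 18 m³ in container 8; 32 m³ remain.
Put 17 m³ in container 8; 15 m³ remain.
Put 16 m³ in container 9; 34 m³ remain.
Put 16 m³ in container 9; 18 m³ remain.

9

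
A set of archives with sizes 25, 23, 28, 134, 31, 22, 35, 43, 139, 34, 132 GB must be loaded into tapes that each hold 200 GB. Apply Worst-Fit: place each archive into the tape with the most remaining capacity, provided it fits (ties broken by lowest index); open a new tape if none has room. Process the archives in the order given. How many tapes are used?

Put 25 GB in tape 1; 175 GB remain.
Put 23 GB in tape 1; 152 GB remain.
Put 28 GB in tape 1; 124 GB remain.
Put 134 GB in tape 2; 66 GB remain.
Put 31 GB in tape 1; 93 GB remain.
Put 22 GB in tape 1; 71 GB remain.
Put 35 GB in tape 1; 36 GB remain.
Put 43 GB in tape 2; 23 GB remain.
Put 139 GB in tape 3; 61 GB remain.
Put 34 GB in tape 3; 27 GB remain.
Put 132 GB in tape 4; 68 GB remain.

4 tapes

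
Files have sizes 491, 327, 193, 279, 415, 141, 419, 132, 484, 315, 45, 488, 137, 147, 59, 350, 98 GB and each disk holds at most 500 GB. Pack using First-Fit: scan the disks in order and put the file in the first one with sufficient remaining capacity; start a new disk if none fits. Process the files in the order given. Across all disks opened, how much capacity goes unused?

480

491 GB → disk 1 (remaining 9 GB)
327 GB → disk 2 (remaining 173 GB)
193 GB → disk 3 (remaining 307 GB)
279 GB → disk 3 (remaining 28 GB)
415 GB → disk 4 (remaining 85 GB)
141 GB → disk 2 (remaining 32 GB)
419 GB → disk 5 (remaining 81 GB)
132 GB → disk 6 (remaining 368 GB)
484 GB → disk 7 (remaining 16 GB)
315 GB → disk 6 (remaining 53 GB)
45 GB → disk 4 (remaining 40 GB)
488 GB → disk 8 (remaining 12 GB)
137 GB → disk 9 (remaining 363 GB)
147 GB → disk 9 (remaining 216 GB)
59 GB → disk 5 (remaining 22 GB)
350 GB → disk 10 (remaining 150 GB)
98 GB → disk 9 (remaining 118 GB)
10 disks × 500 GB = 5000 GB; used 4520 GB; unused 480 GB.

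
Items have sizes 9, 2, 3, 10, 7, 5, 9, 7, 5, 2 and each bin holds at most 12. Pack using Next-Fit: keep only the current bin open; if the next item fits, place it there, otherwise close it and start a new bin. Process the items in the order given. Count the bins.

7 bins

9 → bin 1 (remaining 3)
2 → bin 1 (remaining 1)
3 → bin 2 (remaining 9)
10 → bin 3 (remaining 2)
7 → bin 4 (remaining 5)
5 → bin 4 (remaining 0)
9 → bin 5 (remaining 3)
7 → bin 6 (remaining 5)
5 → bin 6 (remaining 0)
2 → bin 7 (remaining 10)
Final bins: [9,2] [3] [10] [7,5] [9] [7,5] [2].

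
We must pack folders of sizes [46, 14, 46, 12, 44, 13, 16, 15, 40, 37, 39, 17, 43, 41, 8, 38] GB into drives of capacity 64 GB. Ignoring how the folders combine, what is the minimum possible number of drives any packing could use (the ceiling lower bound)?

8 drives

Total size = 46 + 14 + 46 + 12 + 44 + 13 + 16 + 15 + 40 + 37 + 39 + 17 + 43 + 41 + 8 + 38 = 469 GB.
⌈469 / 64⌉ = 8.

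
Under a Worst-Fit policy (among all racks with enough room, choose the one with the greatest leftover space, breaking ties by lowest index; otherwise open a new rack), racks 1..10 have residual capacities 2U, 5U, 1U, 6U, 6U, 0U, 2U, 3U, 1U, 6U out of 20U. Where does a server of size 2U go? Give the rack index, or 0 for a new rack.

Racks with room: rack 1 (2U), rack 2 (5U), rack 4 (6U), rack 5 (6U), rack 7 (2U), rack 8 (3U), rack 10 (6U).
Most room is rack 4 with 6U free.

4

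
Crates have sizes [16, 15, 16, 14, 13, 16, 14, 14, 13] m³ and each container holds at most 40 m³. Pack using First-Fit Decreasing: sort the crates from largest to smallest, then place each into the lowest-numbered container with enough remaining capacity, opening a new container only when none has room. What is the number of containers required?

4 containers

Sorted descending: 16, 16, 16, 15, 14, 14, 14, 13, 13.
16 m³ → container 1 (remaining 24 m³)
16 m³ → container 1 (remaining 8 m³)
16 m³ → container 2 (remaining 24 m³)
15 m³ → container 2 (remaining 9 m³)
14 m³ → container 3 (remaining 26 m³)
14 m³ → container 3 (remaining 12 m³)
14 m³ → container 4 (remaining 26 m³)
13 m³ → container 4 (remaining 13 m³)
13 m³ → container 4 (remaining 0 m³)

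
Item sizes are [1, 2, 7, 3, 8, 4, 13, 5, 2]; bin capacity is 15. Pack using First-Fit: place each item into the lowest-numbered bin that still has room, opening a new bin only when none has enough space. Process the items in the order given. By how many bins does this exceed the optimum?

First-Fit: [1,2,7,3,2] [8,4] [13] [5] → 4 bins.
Total size 45; any packing needs at least ⌈45/15⌉ = 3 bins.
An optimal packing achieves that bound: [13,2] [8,7] [5,4,3,2,1] → 3 bins.
Excess: 4 − 3 = 1.

1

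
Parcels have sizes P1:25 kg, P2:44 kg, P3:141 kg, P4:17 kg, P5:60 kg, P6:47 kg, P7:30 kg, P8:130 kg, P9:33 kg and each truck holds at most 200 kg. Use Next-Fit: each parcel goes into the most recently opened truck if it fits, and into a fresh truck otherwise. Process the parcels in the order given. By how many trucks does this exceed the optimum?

1

Next-Fit: [25,44] [141,17] [60,47,30] [130,33] → 4 trucks.
Total size 527 kg; any packing needs at least ⌈527/200⌉ = 3 trucks.
An optimal packing achieves that bound: [141,47] [130,60] [44,33,30,25,17] → 3 trucks.
Excess: 4 − 3 = 1.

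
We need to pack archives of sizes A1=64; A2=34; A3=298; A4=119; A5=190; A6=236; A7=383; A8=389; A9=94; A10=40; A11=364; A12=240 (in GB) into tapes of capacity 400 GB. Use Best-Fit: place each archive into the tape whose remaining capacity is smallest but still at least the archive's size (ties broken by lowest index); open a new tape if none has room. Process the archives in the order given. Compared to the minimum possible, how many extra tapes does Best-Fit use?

0

Best-Fit: [64,34,298] [119,190] [236,94,40] [383] [389] [364] [240] → 7 tapes.
Total size 2451 GB; any packing needs at least ⌈2451/400⌉ = 7 tapes.
So 7 is already optimal.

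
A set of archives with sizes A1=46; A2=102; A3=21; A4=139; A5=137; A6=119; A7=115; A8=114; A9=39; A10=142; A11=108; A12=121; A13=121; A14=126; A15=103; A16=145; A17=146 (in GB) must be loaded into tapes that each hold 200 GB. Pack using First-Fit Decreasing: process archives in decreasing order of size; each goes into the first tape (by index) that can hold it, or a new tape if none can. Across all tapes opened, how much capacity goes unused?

956

Sorted descending: 146, 145, 142, 139, 137, 126, 121, 121, 119, 115, 114, 108, 103, 102, 46, 39, 21.
146 GB → tape 1 (remaining 54 GB)
145 GB → tape 2 (remaining 55 GB)
142 GB → tape 3 (remaining 58 GB)
139 GB → tape 4 (remaining 61 GB)
137 GB → tape 5 (remaining 63 GB)
126 GB → tape 6 (remaining 74 GB)
121 GB → tape 7 (remaining 79 GB)
121 GB → tape 8 (remaining 79 GB)
119 GB → tape 9 (remaining 81 GB)
115 GB → tape 10 (remaining 85 GB)
114 GB → tape 11 (remaining 86 GB)
108 GB → tape 12 (remaining 92 GB)
103 GB → tape 13 (remaining 97 GB)
102 GB → tape 14 (remaining 98 GB)
46 GB → tape 1 (remaining 8 GB)
39 GB → tape 2 (remaining 16 GB)
21 GB → tape 3 (remaining 37 GB)
14 tapes × 200 GB = 2800 GB; used 1844 GB; unused 956 GB.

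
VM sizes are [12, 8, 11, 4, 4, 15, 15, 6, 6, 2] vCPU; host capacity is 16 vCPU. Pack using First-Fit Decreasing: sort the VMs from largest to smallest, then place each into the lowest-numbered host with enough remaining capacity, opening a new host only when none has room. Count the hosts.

6 hosts

Sorted descending: 15, 15, 12, 11, 8, 6, 6, 4, 4, 2.
15 vCPU → host 1 (remaining 1 vCPU)
15 vCPU → host 2 (remaining 1 vCPU)
12 vCPU → host 3 (remaining 4 vCPU)
11 vCPU → host 4 (remaining 5 vCPU)
8 vCPU → host 5 (remaining 8 vCPU)
6 vCPU → host 5 (remaining 2 vCPU)
6 vCPU → host 6 (remaining 10 vCPU)
4 vCPU → host 3 (remaining 0 vCPU)
4 vCPU → host 4 (remaining 1 vCPU)
2 vCPU → host 5 (remaining 0 vCPU)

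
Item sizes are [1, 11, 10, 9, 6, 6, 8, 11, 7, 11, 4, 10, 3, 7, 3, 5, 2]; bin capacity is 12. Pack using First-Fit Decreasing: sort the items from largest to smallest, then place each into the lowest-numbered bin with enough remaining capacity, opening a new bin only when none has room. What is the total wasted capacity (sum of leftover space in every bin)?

6

Sorted descending: 11, 11, 11, 10, 10, 9, 8, 7, 7, 6, 6, 5, 4, 3, 3, 2, 1.
Put 11 in bin 1; 1 remain.
Put 11 in bin 2; 1 remain.
Put 11 in bin 3; 1 remain.
Put 10 in bin 4; 2 remain.
Put 10 in bin 5; 2 remain.
Put 9 in bin 6; 3 remain.
Put 8 in bin 7; 4 remain.
Put 7 in bin 8; 5 remain.
Put 7 in bin 9; 5 remain.
Put 6 in bin 10; 6 remain.
Put 6 in bin 10; 0 remain.
Put 5 in bin 8; 0 remain.
Put 4 in bin 7; 0 remain.
Put 3 in bin 6; 0 remain.
Put 3 in bin 9; 2 remain.
Put 2 in bin 4; 0 remain.
Put 1 in bin 1; 0 remain.
10 bins × 12 = 120; used 114; unused 6.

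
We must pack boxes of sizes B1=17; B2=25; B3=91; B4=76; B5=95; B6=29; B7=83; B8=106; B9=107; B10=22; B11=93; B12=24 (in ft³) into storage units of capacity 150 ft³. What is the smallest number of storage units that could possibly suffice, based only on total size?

6 storage units

Total size = 17 + 25 + 91 + 76 + 95 + 29 + 83 + 106 + 107 + 22 + 93 + 24 = 768 ft³.
⌈768 / 150⌉ = 6.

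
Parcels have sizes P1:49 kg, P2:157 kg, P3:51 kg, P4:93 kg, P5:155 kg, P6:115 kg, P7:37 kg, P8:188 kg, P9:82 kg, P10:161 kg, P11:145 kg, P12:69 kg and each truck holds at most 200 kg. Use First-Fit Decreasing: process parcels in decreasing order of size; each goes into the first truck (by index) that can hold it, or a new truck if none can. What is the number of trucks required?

Sorted descending: 188, 161, 157, 155, 145, 115, 93, 82, 69, 51, 49, 37.
Put 188 kg in truck 1; 12 kg remain.
Put 161 kg in truck 2; 39 kg remain.
Put 157 kg in truck 3; 43 kg remain.
Put 155 kg in truck 4; 45 kg remain.
Put 145 kg in truck 5; 55 kg remain.
Put 115 kg in truck 6; 85 kg remain.
Put 93 kg in truck 7; 107 kg remain.
Put 82 kg in truck 6; 3 kg remain.
Put 69 kg in truck 7; 38 kg remain.
Put 51 kg in truck 5; 4 kg remain.
Put 49 kg in truck 8; 151 kg remain.
Put 37 kg in truck 2; 2 kg remain.
Final trucks: [188] [161,37] [157] [155] [145,51] [115,82] [93,69] [49].

8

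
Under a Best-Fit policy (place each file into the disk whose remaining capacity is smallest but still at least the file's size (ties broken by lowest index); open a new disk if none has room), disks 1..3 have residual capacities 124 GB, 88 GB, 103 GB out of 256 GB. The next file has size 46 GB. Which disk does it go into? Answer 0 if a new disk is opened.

2

Disks with room: disk 1 (124 GB), disk 2 (88 GB), disk 3 (103 GB).
Tightest fit is disk 2 with 88 GB free.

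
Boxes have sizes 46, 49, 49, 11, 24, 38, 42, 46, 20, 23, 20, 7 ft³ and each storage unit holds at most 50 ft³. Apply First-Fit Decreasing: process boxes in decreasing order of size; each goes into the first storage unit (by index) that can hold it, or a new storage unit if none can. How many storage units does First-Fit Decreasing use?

Sorted descending: 49, 49, 46, 46, 42, 38, 24, 23, 20, 20, 11, 7.
49 ft³ → storage unit 1 (remaining 1 ft³)
49 ft³ → storage unit 2 (remaining 1 ft³)
46 ft³ → storage unit 3 (remaining 4 ft³)
46 ft³ → storage unit 4 (remaining 4 ft³)
42 ft³ → storage unit 5 (remaining 8 ft³)
38 ft³ → storage unit 6 (remaining 12 ft³)
24 ft³ → storage unit 7 (remaining 26 ft³)
23 ft³ → storage unit 7 (remaining 3 ft³)
20 ft³ → storage unit 8 (remaining 30 ft³)
20 ft³ → storage unit 8 (remaining 10 ft³)
11 ft³ → storage unit 6 (remaining 1 ft³)
7 ft³ → storage unit 5 (remaining 1 ft³)
Final storage units: [49] [49] [46] [46] [42,7] [38,11] [24,23] [20,20].

8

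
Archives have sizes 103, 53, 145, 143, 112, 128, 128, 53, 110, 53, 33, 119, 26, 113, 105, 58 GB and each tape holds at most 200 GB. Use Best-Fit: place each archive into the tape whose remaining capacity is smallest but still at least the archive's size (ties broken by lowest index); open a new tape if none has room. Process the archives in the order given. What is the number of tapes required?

Put 103 GB in tape 1; 97 GB remain.
Put 53 GB in tape 1; 44 GB remain.
Put 145 GB in tape 2; 55 GB remain.
Put 143 GB in tape 3; 57 GB remain.
Put 112 GB in tape 4; 88 GB remain.
Put 128 GB in tape 5; 72 GB remain.
Put 128 GB in tape 6; 72 GB remain.
Put 53 GB in tape 2; 2 GB remain.
Put 110 GB in tape 7; 90 GB remain.
Put 53 GB in tape 3; 4 GB remain.
Put 33 GB in tape 1; 11 GB remain.
Put 119 GB in tape 8; 81 GB remain.
Put 26 GB in tape 5; 46 GB remain.
Put 113 GB in tape 9; 87 GB remain.
Put 105 GB in tape 10; 95 GB remain.
Put 58 GB in tape 6; 14 GB remain.

10 tapes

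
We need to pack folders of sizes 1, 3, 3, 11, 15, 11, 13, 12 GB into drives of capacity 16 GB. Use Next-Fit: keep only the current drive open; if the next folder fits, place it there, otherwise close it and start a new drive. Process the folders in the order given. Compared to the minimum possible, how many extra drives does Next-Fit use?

1

Next-Fit: [1,3,3] [11] [15] [11] [13] [12] → 6 drives.
Total size 69 GB; any packing needs at least ⌈69/16⌉ = 5 drives.
An optimal packing achieves that bound: [15,1] [13,3] [12,3] [11] [11] → 5 drives.
Excess: 6 − 5 = 1.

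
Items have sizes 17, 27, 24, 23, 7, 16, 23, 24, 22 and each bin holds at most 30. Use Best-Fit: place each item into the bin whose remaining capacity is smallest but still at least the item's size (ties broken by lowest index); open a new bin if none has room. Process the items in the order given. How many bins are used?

8

Put 17 in bin 1; 13 remain.
Put 27 in bin 2; 3 remain.
Put 24 in bin 3; 6 remain.
Put 23 in bin 4; 7 remain.
Put 7 in bin 4; 0 remain.
Put 16 in bin 5; 14 remain.
Put 23 in bin 6; 7 remain.
Put 24 in bin 7; 6 remain.
Put 22 in bin 8; 8 remain.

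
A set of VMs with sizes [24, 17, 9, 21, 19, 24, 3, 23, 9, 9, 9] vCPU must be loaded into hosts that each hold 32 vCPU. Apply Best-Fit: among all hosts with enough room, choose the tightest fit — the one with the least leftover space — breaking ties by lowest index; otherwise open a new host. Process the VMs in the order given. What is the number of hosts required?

Put 24 vCPU in host 1; 8 vCPU remain.
Put 17 vCPU in host 2; 15 vCPU remain.
Put 9 vCPU in host 2; 6 vCPU remain.
Put 21 vCPU in host 3; 11 vCPU remain.
Put 19 vCPU in host 4; 13 vCPU remain.
Put 24 vCPU in host 5; 8 vCPU remain.
Put 3 vCPU in host 2; 3 vCPU remain.
Put 23 vCPU in host 6; 9 vCPU remain.
Put 9 vCPU in host 6; 0 vCPU remain.
Put 9 vCPU in host 3; 2 vCPU remain.
Put 9 vCPU in host 4; 4 vCPU remain.
Final hosts: [24] [17,9,3] [21,9] [19,9] [24] [23,9].

6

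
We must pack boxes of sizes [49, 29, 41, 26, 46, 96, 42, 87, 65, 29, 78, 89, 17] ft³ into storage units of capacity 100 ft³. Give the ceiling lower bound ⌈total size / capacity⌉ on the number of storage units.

7 storage units

Total size = 49 + 29 + 41 + 26 + 46 + 96 + 42 + 87 + 65 + 29 + 78 + 89 + 17 = 694 ft³.
⌈694 / 100⌉ = 7.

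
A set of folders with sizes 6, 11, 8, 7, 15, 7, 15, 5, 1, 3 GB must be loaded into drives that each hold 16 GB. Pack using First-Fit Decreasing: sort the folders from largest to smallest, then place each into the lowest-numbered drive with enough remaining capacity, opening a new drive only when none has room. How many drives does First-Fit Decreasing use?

5

Sorted descending: 15, 15, 11, 8, 7, 7, 6, 5, 3, 1.
Put 15 GB in drive 1; 1 GB remain.
Put 15 GB in drive 2; 1 GB remain.
Put 11 GB in drive 3; 5 GB remain.
Put 8 GB in drive 4; 8 GB remain.
Put 7 GB in drive 4; 1 GB remain.
Put 7 GB in drive 5; 9 GB remain.
Put 6 GB in drive 5; 3 GB remain.
Put 5 GB in drive 3; 0 GB remain.
Put 3 GB in drive 5; 0 GB remain.
Put 1 GB in drive 1; 0 GB remain.
Final drives: [15,1] [15] [11,5] [8,7] [7,6,3].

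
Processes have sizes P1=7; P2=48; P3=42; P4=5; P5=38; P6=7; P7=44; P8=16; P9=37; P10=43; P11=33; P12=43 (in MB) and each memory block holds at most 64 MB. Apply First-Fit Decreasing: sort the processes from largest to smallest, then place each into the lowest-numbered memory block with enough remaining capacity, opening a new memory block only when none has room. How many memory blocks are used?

Sorted descending: 48, 44, 43, 43, 42, 38, 37, 33, 16, 7, 7, 5.
memory block 1: place 48 MB, 16 MB left
memory block 2: place 44 MB, 20 MB left
memory block 3: place 43 MB, 21 MB left
memory block 4: place 43 MB, 21 MB left
memory block 5: place 42 MB, 22 MB left
memory block 6: place 38 MB, 26 MB left
memory block 7: place 37 MB, 27 MB left
memory block 8: place 33 MB, 31 MB left
memory block 1: place 16 MB, 0 MB left
memory block 2: place 7 MB, 13 MB left
memory block 2: place 7 MB, 6 MB left
memory block 2: place 5 MB, 1 MB left

8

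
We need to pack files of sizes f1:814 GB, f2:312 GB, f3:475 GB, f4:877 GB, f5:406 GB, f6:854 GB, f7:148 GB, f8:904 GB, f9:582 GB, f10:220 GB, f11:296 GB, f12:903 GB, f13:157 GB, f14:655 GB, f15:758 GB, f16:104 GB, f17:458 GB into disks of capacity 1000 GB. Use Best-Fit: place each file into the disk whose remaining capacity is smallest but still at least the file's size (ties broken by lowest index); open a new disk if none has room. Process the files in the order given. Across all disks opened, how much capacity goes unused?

1077

f1 (814 GB) → disk 1 (remaining 186 GB)
f2 (312 GB) → disk 2 (remaining 688 GB)
f3 (475 GB) → disk 2 (remaining 213 GB)
f4 (877 GB) → disk 3 (remaining 123 GB)
f5 (406 GB) → disk 4 (remaining 594 GB)
f6 (854 GB) → disk 5 (remaining 146 GB)
f7 (148 GB) → disk 1 (remaining 38 GB)
f8 (904 GB) → disk 6 (remaining 96 GB)
f9 (582 GB) → disk 4 (remaining 12 GB)
f10 (220 GB) → disk 7 (remaining 780 GB)
f11 (296 GB) → disk 7 (remaining 484 GB)
f12 (903 GB) → disk 8 (remaining 97 GB)
f13 (157 GB) → disk 2 (remaining 56 GB)
f14 (655 GB) → disk 9 (remaining 345 GB)
f15 (758 GB) → disk 10 (remaining 242 GB)
f16 (104 GB) → disk 3 (remaining 19 GB)
f17 (458 GB) → disk 7 (remaining 26 GB)
10 disks × 1000 GB = 10000 GB; used 8923 GB; unused 1077 GB.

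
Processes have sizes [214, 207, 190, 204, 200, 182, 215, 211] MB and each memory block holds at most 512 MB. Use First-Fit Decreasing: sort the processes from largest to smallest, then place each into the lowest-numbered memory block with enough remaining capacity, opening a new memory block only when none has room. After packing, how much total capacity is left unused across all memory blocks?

425

Sorted descending: 215, 214, 211, 207, 204, 200, 190, 182.
215 MB → memory block 1 (remaining 297 MB)
214 MB → memory block 1 (remaining 83 MB)
211 MB → memory block 2 (remaining 301 MB)
207 MB → memory block 2 (remaining 94 MB)
204 MB → memory block 3 (remaining 308 MB)
200 MB → memory block 3 (remaining 108 MB)
190 MB → memory block 4 (remaining 322 MB)
182 MB → memory block 4 (remaining 140 MB)
4 memory blocks × 512 MB = 2048 MB; used 1623 MB; unused 425 MB.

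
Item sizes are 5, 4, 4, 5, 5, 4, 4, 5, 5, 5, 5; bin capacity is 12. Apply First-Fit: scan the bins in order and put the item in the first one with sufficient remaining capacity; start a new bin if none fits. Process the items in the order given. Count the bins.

5 → bin 1 (remaining 7)
4 → bin 1 (remaining 3)
4 → bin 2 (remaining 8)
5 → bin 2 (remaining 3)
5 → bin 3 (remaining 7)
4 → bin 3 (remaining 3)
4 → bin 4 (remaining 8)
5 → bin 4 (remaining 3)
5 → bin 5 (remaining 7)
5 → bin 5 (remaining 2)
5 → bin 6 (remaining 7)

6 bins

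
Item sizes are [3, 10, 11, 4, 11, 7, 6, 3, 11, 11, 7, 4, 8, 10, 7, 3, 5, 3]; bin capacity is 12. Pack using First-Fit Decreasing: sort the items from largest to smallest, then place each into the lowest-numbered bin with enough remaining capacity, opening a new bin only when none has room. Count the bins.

12 bins

Sorted descending: 11, 11, 11, 11, 10, 10, 8, 7, 7, 7, 6, 5, 4, 4, 3, 3, 3, 3.
bin 1: place 11, 1 left
bin 2: place 11, 1 left
bin 3: place 11, 1 left
bin 4: place 11, 1 left
bin 5: place 10, 2 left
bin 6: place 10, 2 left
bin 7: place 8, 4 left
bin 8: place 7, 5 left
bin 9: place 7, 5 left
bin 10: place 7, 5 left
bin 11: place 6, 6 left
bin 8: place 5, 0 left
bin 7: place 4, 0 left
bin 9: place 4, 1 left
bin 10: place 3, 2 left
bin 11: place 3, 3 left
bin 11: place 3, 0 left
bin 12: place 3, 9 left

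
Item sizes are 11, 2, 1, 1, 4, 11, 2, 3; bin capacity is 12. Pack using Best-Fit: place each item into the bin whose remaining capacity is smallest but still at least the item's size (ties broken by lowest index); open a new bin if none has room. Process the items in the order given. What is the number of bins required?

3

Put 11 in bin 1; 1 remain.
Put 2 in bin 2; 10 remain.
Put 1 in bin 1; 0 remain.
Put 1 in bin 2; 9 remain.
Put 4 in bin 2; 5 remain.
Put 11 in bin 3; 1 remain.
Put 2 in bin 2; 3 remain.
Put 3 in bin 2; 0 remain.
Final bins: [11,1] [2,1,4,2,3] [11].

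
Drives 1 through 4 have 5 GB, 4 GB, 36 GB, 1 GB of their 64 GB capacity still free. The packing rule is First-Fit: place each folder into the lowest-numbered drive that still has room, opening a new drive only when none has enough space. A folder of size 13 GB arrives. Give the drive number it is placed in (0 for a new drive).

3

Drives with room: drive 3 (36 GB).
The first with room is drive 3.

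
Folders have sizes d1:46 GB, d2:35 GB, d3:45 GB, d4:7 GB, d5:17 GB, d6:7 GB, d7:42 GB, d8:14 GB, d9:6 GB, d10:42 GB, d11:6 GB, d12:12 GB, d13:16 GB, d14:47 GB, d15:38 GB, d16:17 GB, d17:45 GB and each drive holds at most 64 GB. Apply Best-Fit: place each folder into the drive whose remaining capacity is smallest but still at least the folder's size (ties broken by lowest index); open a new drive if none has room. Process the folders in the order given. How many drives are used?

8 drives

d1 (46 GB) → drive 1 (remaining 18 GB)
d2 (35 GB) → drive 2 (remaining 29 GB)
d3 (45 GB) → drive 3 (remaining 19 GB)
d4 (7 GB) → drive 1 (remaining 11 GB)
d5 (17 GB) → drive 3 (remaining 2 GB)
d6 (7 GB) → drive 1 (remaining 4 GB)
d7 (42 GB) → drive 4 (remaining 22 GB)
d8 (14 GB) → drive 4 (remaining 8 GB)
d9 (6 GB) → drive 4 (remaining 2 GB)
d10 (42 GB) → drive 5 (remaining 22 GB)
d11 (6 GB) → drive 5 (remaining 16 GB)
d12 (12 GB) → drive 5 (remaining 4 GB)
d13 (16 GB) → drive 2 (remaining 13 GB)
d14 (47 GB) → drive 6 (remaining 17 GB)
d15 (38 GB) → drive 7 (remaining 26 GB)
d16 (17 GB) → drive 6 (remaining 0 GB)
d17 (45 GB) → drive 8 (remaining 19 GB)
Final drives: [46,7,7] [35,16] [45,17] [42,14,6] [42,6,12] [47,17] [38] [45].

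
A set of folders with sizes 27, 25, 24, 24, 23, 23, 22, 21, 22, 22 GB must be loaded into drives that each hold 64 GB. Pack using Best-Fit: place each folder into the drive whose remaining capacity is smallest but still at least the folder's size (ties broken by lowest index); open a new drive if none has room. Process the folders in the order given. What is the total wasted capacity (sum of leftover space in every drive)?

Put 27 GB in drive 1; 37 GB remain.
Put 25 GB in drive 1; 12 GB remain.
Put 24 GB in drive 2; 40 GB remain.
Put 24 GB in drive 2; 16 GB remain.
Put 23 GB in drive 3; 41 GB remain.
Put 23 GB in drive 3; 18 GB remain.
Put 22 GB in drive 4; 42 GB remain.
Put 21 GB in drive 4; 21 GB remain.
Put 22 GB in drive 5; 42 GB remain.
Put 22 GB in drive 5; 20 GB remain.
5 drives × 64 GB = 320 GB; used 233 GB; unused 87 GB.

87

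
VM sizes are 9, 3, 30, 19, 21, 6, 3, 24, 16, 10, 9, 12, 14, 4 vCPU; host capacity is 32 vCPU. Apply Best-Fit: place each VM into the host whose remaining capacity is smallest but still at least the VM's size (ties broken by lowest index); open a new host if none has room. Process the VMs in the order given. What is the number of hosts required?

host 1: place 9 vCPU, 23 vCPU left
host 1: place 3 vCPU, 20 vCPU left
host 2: place 30 vCPU, 2 vCPU left
host 1: place 19 vCPU, 1 vCPU left
host 3: place 21 vCPU, 11 vCPU left
host 3: place 6 vCPU, 5 vCPU left
host 3: place 3 vCPU, 2 vCPU left
host 4: place 24 vCPU, 8 vCPU left
host 5: place 16 vCPU, 16 vCPU left
host 5: place 10 vCPU, 6 vCPU left
host 6: place 9 vCPU, 23 vCPU left
host 6: place 12 vCPU, 11 vCPU left
host 7: place 14 vCPU, 18 vCPU left
host 5: place 4 vCPU, 2 vCPU left
Final hosts: [9,3,19] [30] [21,6,3] [24] [16,10,4] [9,12] [14].

7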